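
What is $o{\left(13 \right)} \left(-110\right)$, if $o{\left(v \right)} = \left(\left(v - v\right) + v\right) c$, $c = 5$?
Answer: $-7150$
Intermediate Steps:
$o{\left(v \right)} = 5 v$ ($o{\left(v \right)} = \left(\left(v - v\right) + v\right) 5 = \left(0 + v\right) 5 = v 5 = 5 v$)
$o{\left(13 \right)} \left(-110\right) = 5 \cdot 13 \left(-110\right) = 65 \left(-110\right) = -7150$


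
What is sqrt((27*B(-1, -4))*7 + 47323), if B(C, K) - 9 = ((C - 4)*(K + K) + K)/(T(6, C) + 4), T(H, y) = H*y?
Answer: sqrt(45622) ≈ 213.59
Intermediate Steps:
B(C, K) = 9 + (K + 2*K*(-4 + C))/(4 + 6*C) (B(C, K) = 9 + ((C - 4)*(K + K) + K)/(6*C + 4) = 9 + ((-4 + C)*(2*K) + K)/(4 + 6*C) = 9 + (2*K*(-4 + C) + K)/(4 + 6*C) = 9 + (K + 2*K*(-4 + C))/(4 + 6*C))
sqrt((27*B(-1, -4))*7 + 47323) = sqrt((27*((36 - 7*(-4) + 54*(-1) + 2*(-1)*(-4))/(2*(2 + 3*(-1)))))*7 + 47323) = sqrt((27*((36 + 28 - 54 + 8)/(2*(2 - 3))))*7 + 47323) = sqrt((27*((1/2)*18/(-1)))*7 + 47323) = sqrt((27*((1/2)*(-1)*18))*7 + 47323) = sqrt((27*(-9))*7 + 47323) = sqrt(-243*7 + 47323) = sqrt(-1701 + 47323) = sqrt(45622)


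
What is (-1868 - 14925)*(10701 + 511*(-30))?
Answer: 77734797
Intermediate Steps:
(-1868 - 14925)*(10701 + 511*(-30)) = -16793*(10701 - 15330) = -16793*(-4629) = 77734797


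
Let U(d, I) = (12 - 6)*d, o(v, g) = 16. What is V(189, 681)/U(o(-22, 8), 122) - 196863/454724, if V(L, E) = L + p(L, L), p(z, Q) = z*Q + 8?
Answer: 2039234723/5456688 ≈ 373.71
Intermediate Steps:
U(d, I) = 6*d
p(z, Q) = 8 + Q*z (p(z, Q) = Q*z + 8 = 8 + Q*z)
V(L, E) = 8 + L + L² (V(L, E) = L + (8 + L*L) = L + (8 + L²) = 8 + L + L²)
V(189, 681)/U(o(-22, 8), 122) - 196863/454724 = (8 + 189 + 189²)/((6*16)) - 196863/454724 = (8 + 189 + 35721)/96 - 196863*1/454724 = 35918*(1/96) - 196863/454724 = 17959/48 - 196863/454724 = 2039234723/5456688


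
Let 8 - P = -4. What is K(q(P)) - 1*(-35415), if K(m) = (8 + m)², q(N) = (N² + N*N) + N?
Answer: 130279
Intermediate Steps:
P = 12 (P = 8 - 1*(-4) = 8 + 4 = 12)
q(N) = N + 2*N² (q(N) = (N² + N²) + N = 2*N² + N = N + 2*N²)
K(q(P)) - 1*(-35415) = (8 + 12*(1 + 2*12))² - 1*(-35415) = (8 + 12*(1 + 24))² + 35415 = (8 + 12*25)² + 35415 = (8 + 300)² + 35415 = 308² + 35415 = 94864 + 35415 = 130279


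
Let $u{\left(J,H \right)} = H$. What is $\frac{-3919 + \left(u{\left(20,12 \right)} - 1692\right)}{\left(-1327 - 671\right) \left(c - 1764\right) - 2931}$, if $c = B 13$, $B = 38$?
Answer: $- \frac{5599}{2534529} \approx -0.0022091$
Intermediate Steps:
$c = 494$ ($c = 38 \cdot 13 = 494$)
$\frac{-3919 + \left(u{\left(20,12 \right)} - 1692\right)}{\left(-1327 - 671\right) \left(c - 1764\right) - 2931} = \frac{-3919 + \left(12 - 1692\right)}{\left(-1327 - 671\right) \left(494 - 1764\right) - 2931} = \frac{-3919 - 1680}{\left(-1998\right) \left(-1270\right) - 2931} = - \frac{5599}{2537460 - 2931} = - \frac{5599}{2534529}$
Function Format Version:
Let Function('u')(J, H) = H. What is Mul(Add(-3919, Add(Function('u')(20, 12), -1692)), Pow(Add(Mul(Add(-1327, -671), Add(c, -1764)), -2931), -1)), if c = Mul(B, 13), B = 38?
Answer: Rational(-5599, 2534529) ≈ -0.0022091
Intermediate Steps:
c = 494 (c = Mul(38, 13) = 494)
Mul(Add(-3919, Add(Function('u')(20, 12), -1692)), Pow(Add(Mul(Add(-1327, -671), Add(c, -1764)), -2931), -1)) = Mul(Add(-3919, Add(12, -1692)), Pow(Add(Mul(Add(-1327, -671), Add(494, -1764)), -2931), -1)) = Mul(Add(-3919, -1680), Pow(Add(Mul(-1998, -1270), -2931), -1)) = Mul(-5599, Pow(Add(2537460, -2931), -1)) = Mul(-5599, Pow(2534529, -1)) = Mul(-5599, Rational(1, 2534529)) = Rational(-5599, 2534529)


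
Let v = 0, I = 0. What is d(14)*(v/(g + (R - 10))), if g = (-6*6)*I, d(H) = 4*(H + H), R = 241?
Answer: 0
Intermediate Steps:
d(H) = 8*H (d(H) = 4*(2*H) = 8*H)
g = 0 (g = -6*6*0 = -36*0 = 0)
d(14)*(v/(g + (R - 10))) = (8*14)*(0/(0 + (241 - 10))) = 112*(0/(0 + 231)) = 112*(0/231) = 112*((1/231)*0) = 112*0 = 0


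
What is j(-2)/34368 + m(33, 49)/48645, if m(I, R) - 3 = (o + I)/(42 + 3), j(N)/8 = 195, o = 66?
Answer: 15846857/348298200 ≈ 0.045498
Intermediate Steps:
j(N) = 1560 (j(N) = 8*195 = 1560)
m(I, R) = 67/15 + I/45 (m(I, R) = 3 + (66 + I)/(42 + 3) = 3 + (66 + I)/45 = 3 + (66 + I)*(1/45) = 3 + (22/15 + I/45) = 67/15 + I/45)
j(-2)/34368 + m(33, 49)/48645 = 1560/34368 + (67/15 + (1/45)*33)/48645 = 1560*(1/34368) + (67/15 + 11/15)*(1/48645) = 65/1432 + (26/5)*(1/48645) = 65/1432 + 26/243225 = 15846857/348298200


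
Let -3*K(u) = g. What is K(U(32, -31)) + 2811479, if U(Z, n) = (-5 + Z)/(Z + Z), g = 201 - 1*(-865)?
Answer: 8433371/3 ≈ 2.8111e+6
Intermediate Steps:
g = 1066 (g = 201 + 865 = 1066)
U(Z, n) = (-5 + Z)/(2*Z) (U(Z, n) = (-5 + Z)/((2*Z)) = (-5 + Z)*(1/(2*Z)) = (-5 + Z)/(2*Z))
K(u) = -1066/3 (K(u) = -⅓*1066 = -1066/3)
K(U(32, -31)) + 2811479 = -1066/3 + 2811479 = 8433371/3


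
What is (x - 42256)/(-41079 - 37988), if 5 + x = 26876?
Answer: 905/4651 ≈ 0.19458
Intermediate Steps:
x = 26871 (x = -5 + 26876 = 26871)
(x - 42256)/(-41079 - 37988) = (26871 - 42256)/(-41079 - 37988) = -15385/(-79067) = -15385*(-1/79067) = 905/4651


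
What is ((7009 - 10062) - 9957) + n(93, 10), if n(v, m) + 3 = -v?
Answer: -13106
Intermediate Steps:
n(v, m) = -3 - v
((7009 - 10062) - 9957) + n(93, 10) = ((7009 - 10062) - 9957) + (-3 - 1*93) = (-3053 - 9957) + (-3 - 93) = -13010 - 96 = -13106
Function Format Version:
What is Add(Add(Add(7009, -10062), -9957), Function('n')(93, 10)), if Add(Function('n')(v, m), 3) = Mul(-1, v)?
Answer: -13106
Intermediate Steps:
Function('n')(v, m) = Add(-3, Mul(-1, v))
Add(Add(Add(7009, -10062), -9957), Function('n')(93, 10)) = Add(Add(Add(7009, -10062), -9957), Add(-3, Mul(-1, 93))) = Add(Add(-3053, -9957), Add(-3, -93)) = Add(-13010, -96) = -13106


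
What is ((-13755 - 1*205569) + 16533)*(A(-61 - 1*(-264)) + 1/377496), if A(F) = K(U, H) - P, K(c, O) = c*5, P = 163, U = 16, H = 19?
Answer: 2117960492699/125832 ≈ 1.6832e+7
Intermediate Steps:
K(c, O) = 5*c
A(F) = -83 (A(F) = 5*16 - 1*163 = 80 - 163 = -83)
((-13755 - 1*205569) + 16533)*(A(-61 - 1*(-264)) + 1/377496) = ((-13755 - 1*205569) + 16533)*(-83 + 1/377496) = ((-13755 - 205569) + 16533)*(-83 + 1/377496) = (-219324 + 16533)*(-31332167/377496) = -202791*(-31332167/377496) = 2117960492699/125832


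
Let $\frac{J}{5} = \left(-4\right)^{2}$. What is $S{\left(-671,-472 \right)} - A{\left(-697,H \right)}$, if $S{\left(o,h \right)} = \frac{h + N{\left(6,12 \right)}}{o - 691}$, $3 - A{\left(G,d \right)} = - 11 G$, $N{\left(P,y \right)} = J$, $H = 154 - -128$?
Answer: $\frac{5219380}{681} \approx 7664.3$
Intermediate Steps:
$J = 80$ ($J = 5 \left(-4\right)^{2} = 5 \cdot 16 = 80$)
$H = 282$ ($H = 154 + 128 = 282$)
$N{\left(P,y \right)} = 80$
$A{\left(G,d \right)} = 3 + 11 G$ ($A{\left(G,d \right)} = 3 - - 11 G = 3 + 11 G$)
$S{\left(o,h \right)} = \frac{80 + h}{-691 + o}$ ($S{\left(o,h \right)} = \frac{h + 80}{o - 691} = \frac{80 + h}{-691 + o}$)
$S{\left(-671,-472 \right)} - A{\left(-697,H \right)} = \frac{80 - 472}{-691 - 671} - \left(3 + 11 \left(-697\right)\right) = \frac{1}{-1362} \left(-392\right) - \left(3 - 7667\right) = \left(- \frac{1}{1362}\right) \left(-392\right) - -7664 = \frac{196}{681} + 7664 = \frac{5219380}{681}$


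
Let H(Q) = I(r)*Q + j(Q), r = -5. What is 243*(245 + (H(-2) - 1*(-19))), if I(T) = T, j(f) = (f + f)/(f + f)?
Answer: 66825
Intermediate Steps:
j(f) = 1 (j(f) = (2*f)/((2*f)) = (2*f)*(1/(2*f)) = 1)
H(Q) = 1 - 5*Q (H(Q) = -5*Q + 1 = 1 - 5*Q)
243*(245 + (H(-2) - 1*(-19))) = 243*(245 + ((1 - 5*(-2)) - 1*(-19))) = 243*(245 + ((1 + 10) + 19)) = 243*(245 + (11 + 19)) = 243*(245 + 30) = 243*275 = 66825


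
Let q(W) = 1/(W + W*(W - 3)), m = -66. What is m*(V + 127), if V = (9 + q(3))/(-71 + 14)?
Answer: -477158/57 ≈ -8371.2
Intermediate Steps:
q(W) = 1/(W + W*(-3 + W))
V = -28/171 (V = (9 + 1/(3*(-2 + 3)))/(-71 + 14) = (9 + (⅓)/1)/(-57) = (9 + (⅓)*1)*(-1/57) = (9 + ⅓)*(-1/57) = (28/3)*(-1/57) = -28/171 ≈ -0.16374)
m*(V + 127) = -66*(-28/171 + 127) = -66*21689/171 = -477158/57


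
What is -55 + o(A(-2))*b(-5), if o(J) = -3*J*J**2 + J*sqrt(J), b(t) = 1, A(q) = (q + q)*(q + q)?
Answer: -12279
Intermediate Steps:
A(q) = 4*q**2 (A(q) = (2*q)*(2*q) = 4*q**2)
o(J) = J**(3/2) - 3*J**3 (o(J) = -3*J**3 + J**(3/2) = J**(3/2) - 3*J**3)
-55 + o(A(-2))*b(-5) = -55 + ((4*(-2)**2)**(3/2) - 3*(4*(-2)**2)**3)*1 = -55 + ((4*4)**(3/2) - 3*(4*4)**3)*1 = -55 + (16**(3/2) - 3*16**3)*1 = -55 + (64 - 3*4096)*1 = -55 + (64 - 12288)*1 = -55 - 12224*1 = -55 - 12224 = -12279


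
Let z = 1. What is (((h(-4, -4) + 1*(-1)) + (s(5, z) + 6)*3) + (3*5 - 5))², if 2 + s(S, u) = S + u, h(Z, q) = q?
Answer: 1225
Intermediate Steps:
s(S, u) = -2 + S + u (s(S, u) = -2 + (S + u) = -2 + S + u)
(((h(-4, -4) + 1*(-1)) + (s(5, z) + 6)*3) + (3*5 - 5))² = (((-4 + 1*(-1)) + ((-2 + 5 + 1) + 6)*3) + (3*5 - 5))² = (((-4 - 1) + (4 + 6)*3) + (15 - 5))² = ((-5 + 10*3) + 10)² = ((-5 + 30) + 10)² = (25 + 10)² = 35² = 1225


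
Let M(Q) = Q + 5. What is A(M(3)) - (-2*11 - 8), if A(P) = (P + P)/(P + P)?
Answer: 31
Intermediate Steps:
M(Q) = 5 + Q
A(P) = 1 (A(P) = (2*P)/((2*P)) = (2*P)*(1/(2*P)) = 1)
A(M(3)) - (-2*11 - 8) = 1 - (-2*11 - 8) = 1 - (-22 - 8) = 1 - 1*(-30) = 1 + 30 = 31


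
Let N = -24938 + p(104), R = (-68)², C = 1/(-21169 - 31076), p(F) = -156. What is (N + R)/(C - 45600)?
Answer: 1069455150/2382372001 ≈ 0.44890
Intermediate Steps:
C = -1/52245 (C = 1/(-52245) = -1/52245 ≈ -1.9141e-5)
R = 4624
N = -25094 (N = -24938 - 156 = -25094)
(N + R)/(C - 45600) = (-25094 + 4624)/(-1/52245 - 45600) = -20470/(-2382372001/52245) = -20470*(-52245/2382372001) = 1069455150/2382372001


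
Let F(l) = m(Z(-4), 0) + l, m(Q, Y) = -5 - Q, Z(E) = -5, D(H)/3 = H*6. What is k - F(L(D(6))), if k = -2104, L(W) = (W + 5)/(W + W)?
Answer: -454577/216 ≈ -2104.5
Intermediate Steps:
D(H) = 18*H (D(H) = 3*(H*6) = 3*(6*H) = 18*H)
L(W) = (5 + W)/(2*W) (L(W) = (5 + W)/((2*W)) = (5 + W)*(1/(2*W)) = (5 + W)/(2*W))
F(l) = l (F(l) = (-5 - 1*(-5)) + l = (-5 + 5) + l = 0 + l = l)
k - F(L(D(6))) = -2104 - (5 + 18*6)/(2*(18*6)) = -2104 - (5 + 108)/(2*108) = -2104 - 113/(2*108) = -2104 - 1*113/216 = -2104 - 113/216 = -454577/216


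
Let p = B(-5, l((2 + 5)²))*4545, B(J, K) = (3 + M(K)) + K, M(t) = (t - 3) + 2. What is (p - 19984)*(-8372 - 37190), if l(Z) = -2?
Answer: 1324669588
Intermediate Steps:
M(t) = -1 + t (M(t) = (-3 + t) + 2 = -1 + t)
B(J, K) = 2 + 2*K (B(J, K) = (3 + (-1 + K)) + K = (2 + K) + K = 2 + 2*K)
p = -9090 (p = (2 + 2*(-2))*4545 = (2 - 4)*4545 = -2*4545 = -9090)
(p - 19984)*(-8372 - 37190) = (-9090 - 19984)*(-8372 - 37190) = -29074*(-45562) = 1324669588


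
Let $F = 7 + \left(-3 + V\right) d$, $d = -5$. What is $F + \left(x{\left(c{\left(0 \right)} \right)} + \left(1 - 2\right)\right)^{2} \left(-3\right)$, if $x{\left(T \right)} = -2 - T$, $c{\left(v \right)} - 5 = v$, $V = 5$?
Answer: $-195$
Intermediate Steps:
$c{\left(v \right)} = 5 + v$
$F = -3$ ($F = 7 + \left(-3 + 5\right) \left(-5\right) = 7 + 2 \left(-5\right) = 7 - 10 = -3$)
$F + \left(x{\left(c{\left(0 \right)} \right)} + \left(1 - 2\right)\right)^{2} \left(-3\right) = -3 + \left(\left(-2 - \left(5 + 0\right)\right) + \left(1 - 2\right)\right)^{2} \left(-3\right) = -3 + \left(\left(-2 - 5\right) - 1\right)^{2} \left(-3\right) = -3 + \left(-7 - 1\right)^{2} \left(-3\right) = -3 + \left(-8\right)^{2} \left(-3\right) = -3 + 64 \left(-3\right) = -3 - 192 = -195$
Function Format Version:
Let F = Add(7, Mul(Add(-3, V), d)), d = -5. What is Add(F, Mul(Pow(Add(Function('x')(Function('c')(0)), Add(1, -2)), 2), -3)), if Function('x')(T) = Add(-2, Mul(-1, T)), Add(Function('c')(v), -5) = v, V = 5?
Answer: -195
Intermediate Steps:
Function('c')(v) = Add(5, v)
F = -3 (F = Add(7, Mul(Add(-3, 5), -5)) = Add(7, Mul(2, -5)) = Add(7, -10) = -3)
Add(F, Mul(Pow(Add(Function('x')(Function('c')(0)), Add(1, -2)), 2), -3)) = Add(-3, Mul(Pow(Add(Add(-2, Mul(-1, Add(5, 0))), Add(1, -2)), 2), -3)) = Add(-3, Mul(Pow(Add(Add(-2, Mul(-1, 5)), -1), 2), -3)) = Add(-3, Mul(Pow(Add(Add(-2, -5), -1), 2), -3)) = Add(-3, Mul(Pow(Add(-7, -1), 2), -3)) = Add(-3, Mul(Pow(-8, 2), -3)) = Add(-3, Mul(64, -3)) = Add(-3, -192) = -195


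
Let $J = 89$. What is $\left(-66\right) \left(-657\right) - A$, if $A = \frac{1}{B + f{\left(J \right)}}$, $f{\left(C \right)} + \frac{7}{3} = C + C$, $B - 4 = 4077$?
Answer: $\frac{553732737}{12770} \approx 43362.0$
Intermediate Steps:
$B = 4081$ ($B = 4 + 4077 = 4081$)
$f{\left(C \right)} = - \frac{7}{3} + 2 C$ ($f{\left(C \right)} = - \frac{7}{3} + \left(C + C\right) = - \frac{7}{3} + 2 C$)
$A = \frac{3}{12770}$ ($A = \frac{1}{4081 + \left(- \frac{7}{3} + 2 \cdot 89\right)} = \frac{1}{4081 + \left(- \frac{7}{3} + 178\right)} = \frac{1}{4081 + \frac{527}{3}} = \frac{1}{\frac{12770}{3}} = \frac{3}{12770} \approx 0.00023493$)
$\left(-66\right) \left(-657\right) - A = \left(-66\right) \left(-657\right) - \frac{3}{12770} = 43362 - \frac{3}{12770} = \frac{553732737}{12770}$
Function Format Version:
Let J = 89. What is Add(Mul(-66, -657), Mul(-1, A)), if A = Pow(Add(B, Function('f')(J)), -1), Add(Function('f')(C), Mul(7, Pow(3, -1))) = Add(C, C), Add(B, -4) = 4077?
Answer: Rational(553732737, 12770) ≈ 43362.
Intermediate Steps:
B = 4081 (B = Add(4, 4077) = 4081)
Function('f')(C) = Add(Rational(-7, 3), Mul(2, C)) (Function('f')(C) = Add(Rational(-7, 3), Add(C, C)) = Add(Rational(-7, 3), Mul(2, C)))
A = Rational(3, 12770) (A = Pow(Add(4081, Add(Rational(-7, 3), Mul(2, 89))), -1) = Pow(Add(4081, Add(Rational(-7, 3), 178)), -1) = Pow(Add(4081, Rational(527, 3)), -1) = Pow(Rational(12770, 3), -1) = Rational(3, 12770) ≈ 0.00023493)
Add(Mul(-66, -657), Mul(-1, A)) = Add(Mul(-66, -657), Mul(-1, Rational(3, 12770))) = Add(43362, Rational(-3, 12770)) = Rational(553732737, 12770)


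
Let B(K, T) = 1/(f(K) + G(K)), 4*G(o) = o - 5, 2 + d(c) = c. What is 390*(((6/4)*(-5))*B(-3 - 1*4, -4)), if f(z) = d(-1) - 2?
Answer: 2925/8 ≈ 365.63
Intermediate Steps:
d(c) = -2 + c
G(o) = -5/4 + o/4 (G(o) = (o - 5)/4 = (-5 + o)/4 = -5/4 + o/4)
f(z) = -5 (f(z) = (-2 - 1) - 2 = -3 - 2 = -5)
B(K, T) = 1/(-25/4 + K/4) (B(K, T) = 1/(-5 + (-5/4 + K/4)) = 1/(-25/4 + K/4))
390*(((6/4)*(-5))*B(-3 - 1*4, -4)) = 390*(((6/4)*(-5))*(4/(-25 + (-3 - 1*4)))) = 390*(((6*(1/4))*(-5))*(4/(-25 + (-3 - 4)))) = 390*(((3/2)*(-5))*(4/(-25 - 7))) = 390*(-30/(-32)) = 390*(-30*(-1)/32) = 390*(-15/2*(-1/8)) = 390*(15/16) = 2925/8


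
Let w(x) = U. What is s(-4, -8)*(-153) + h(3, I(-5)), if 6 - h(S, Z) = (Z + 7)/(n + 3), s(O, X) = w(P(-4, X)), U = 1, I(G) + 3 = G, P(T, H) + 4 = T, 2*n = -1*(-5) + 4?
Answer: -2203/15 ≈ -146.87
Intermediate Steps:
n = 9/2 (n = (-1*(-5) + 4)/2 = (5 + 4)/2 = (½)*9 = 9/2 ≈ 4.5000)
P(T, H) = -4 + T
I(G) = -3 + G
w(x) = 1
s(O, X) = 1
h(S, Z) = 76/15 - 2*Z/15 (h(S, Z) = 6 - (Z + 7)/(9/2 + 3) = 6 - (7 + Z)/15/2 = 6 - (7 + Z)*2/15 = 6 - (14/15 + 2*Z/15) = 6 + (-14/15 - 2*Z/15) = 76/15 - 2*Z/15)
s(-4, -8)*(-153) + h(3, I(-5)) = 1*(-153) + (76/15 - 2*(-3 - 5)/15) = -153 + (76/15 - 2/15*(-8)) = -153 + (76/15 + 16/15) = -153 + 92/15 = -2203/15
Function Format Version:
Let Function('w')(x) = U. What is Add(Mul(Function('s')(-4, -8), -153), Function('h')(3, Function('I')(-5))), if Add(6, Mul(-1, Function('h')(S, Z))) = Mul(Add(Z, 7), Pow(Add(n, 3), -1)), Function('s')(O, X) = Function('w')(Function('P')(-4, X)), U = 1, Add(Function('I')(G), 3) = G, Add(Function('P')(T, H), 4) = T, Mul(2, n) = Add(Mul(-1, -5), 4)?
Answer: Rational(-2203, 15) ≈ -146.87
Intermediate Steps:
n = Rational(9, 2) (n = Mul(Rational(1, 2), Add(Mul(-1, -5), 4)) = Mul(Rational(1, 2), Add(5, 4)) = Mul(Rational(1, 2), 9) = Rational(9, 2) ≈ 4.5000)
Function('P')(T, H) = Add(-4, T)
Function('I')(G) = Add(-3, G)
Function('w')(x) = 1
Function('s')(O, X) = 1
Function('h')(S, Z) = Add(Rational(76, 15), Mul(Rational(-2, 15), Z)) (Function('h')(S, Z) = Add(6, Mul(-1, Mul(Add(Z, 7), Pow(Add(Rational(9, 2), 3), -1)))) = Add(6, Mul(-1, Mul(Add(7, Z), Pow(Rational(15, 2), -1)))) = Add(6, Mul(-1, Mul(Add(7, Z), Rational(2, 15)))) = Add(6, Mul(-1, Add(Rational(14, 15), Mul(Rational(2, 15), Z)))) = Add(6, Add(Rational(-14, 15), Mul(Rational(-2, 15), Z))) = Add(Rational(76, 15), Mul(Rational(-2, 15), Z)))
Add(Mul(Function('s')(-4, -8), -153), Function('h')(3, Function('I')(-5))) = Add(Mul(1, -153), Add(Rational(76, 15), Mul(Rational(-2, 15), Add(-3, -5)))) = Add(-153, Add(Rational(76, 15), Mul(Rational(-2, 15), -8))) = Add(-153, Add(Rational(76, 15), Rational(16, 15))) = Add(-153, Rational(92, 15)) = Rational(-2203, 15)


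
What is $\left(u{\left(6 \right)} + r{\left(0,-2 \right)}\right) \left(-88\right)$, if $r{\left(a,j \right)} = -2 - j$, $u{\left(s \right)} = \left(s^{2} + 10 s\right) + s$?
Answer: $-8976$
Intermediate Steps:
$u{\left(s \right)} = s^{2} + 11 s$
$\left(u{\left(6 \right)} + r{\left(0,-2 \right)}\right) \left(-88\right) = \left(6 \left(11 + 6\right) - 0\right) \left(-88\right) = \left(6 \cdot 17 + \left(-2 + 2\right)\right) \left(-88\right) = \left(102 + 0\right) \left(-88\right) = 102 \left(-88\right) = -8976$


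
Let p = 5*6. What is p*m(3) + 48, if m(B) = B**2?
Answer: 318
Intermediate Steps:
p = 30
p*m(3) + 48 = 30*3**2 + 48 = 30*9 + 48 = 270 + 48 = 318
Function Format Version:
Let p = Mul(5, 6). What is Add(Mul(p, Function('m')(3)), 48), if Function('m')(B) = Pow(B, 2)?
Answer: 318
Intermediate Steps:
p = 30
Add(Mul(p, Function('m')(3)), 48) = Add(Mul(30, Pow(3, 2)), 48) = Add(Mul(30, 9), 48) = Add(270, 48) = 318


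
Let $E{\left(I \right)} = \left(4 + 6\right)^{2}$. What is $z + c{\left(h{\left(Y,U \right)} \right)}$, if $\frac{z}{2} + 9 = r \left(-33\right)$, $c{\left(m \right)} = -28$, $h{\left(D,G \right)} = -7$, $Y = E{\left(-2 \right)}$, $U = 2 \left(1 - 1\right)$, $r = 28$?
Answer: $-1894$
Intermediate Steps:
$U = 0$ ($U = 2 \cdot 0 = 0$)
$E{\left(I \right)} = 100$ ($E{\left(I \right)} = 10^{2} = 100$)
$Y = 100$
$z = -1866$ ($z = -18 + 2 \cdot 28 \left(-33\right) = -18 + 2 \left(-924\right) = -18 - 1848 = -1866$)
$z + c{\left(h{\left(Y,U \right)} \right)} = -1866 - 28 = -1894$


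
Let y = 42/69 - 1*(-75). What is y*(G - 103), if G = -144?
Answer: -429533/23 ≈ -18675.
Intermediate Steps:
y = 1739/23 (y = 42*(1/69) + 75 = 14/23 + 75 = 1739/23 ≈ 75.609)
y*(G - 103) = 1739*(-144 - 103)/23 = (1739/23)*(-247) = -429533/23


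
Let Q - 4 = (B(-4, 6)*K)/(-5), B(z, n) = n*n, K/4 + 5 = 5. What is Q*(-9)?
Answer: -36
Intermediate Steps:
K = 0 (K = -20 + 4*5 = -20 + 20 = 0)
B(z, n) = n**2
Q = 4 (Q = 4 + (6**2*0)/(-5) = 4 + (36*0)*(-1/5) = 4 + 0*(-1/5) = 4 + 0 = 4)
Q*(-9) = 4*(-9) = -36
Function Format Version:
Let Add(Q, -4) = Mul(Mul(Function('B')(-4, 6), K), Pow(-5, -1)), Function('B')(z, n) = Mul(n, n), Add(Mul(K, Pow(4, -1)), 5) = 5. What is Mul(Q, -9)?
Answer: -36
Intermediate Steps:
K = 0 (K = Add(-20, Mul(4, 5)) = Add(-20, 20) = 0)
Function('B')(z, n) = Pow(n, 2)
Q = 4 (Q = Add(4, Mul(Mul(Pow(6, 2), 0), Pow(-5, -1))) = Add(4, Mul(Mul(36, 0), Rational(-1, 5))) = Add(4, Mul(0, Rational(-1, 5))) = Add(4, 0) = 4)
Mul(Q, -9) = Mul(4, -9) = -36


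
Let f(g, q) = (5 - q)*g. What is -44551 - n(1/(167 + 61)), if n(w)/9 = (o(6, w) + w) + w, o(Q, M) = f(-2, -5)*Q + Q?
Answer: -1653953/38 ≈ -43525.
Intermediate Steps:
f(g, q) = g*(5 - q)
o(Q, M) = -19*Q (o(Q, M) = (-2*(5 - 1*(-5)))*Q + Q = (-2*(5 + 5))*Q + Q = (-2*10)*Q + Q = -20*Q + Q = -19*Q)
n(w) = -1026 + 18*w (n(w) = 9*((-19*6 + w) + w) = 9*((-114 + w) + w) = 9*(-114 + 2*w) = -1026 + 18*w)
-44551 - n(1/(167 + 61)) = -44551 - (-1026 + 18/(167 + 61)) = -44551 - (-1026 + 18/228) = -44551 - (-1026 + 18*(1/228)) = -44551 - (-1026 + 3/38) = -44551 - 1*(-38985/38) = -44551 + 38985/38 = -1653953/38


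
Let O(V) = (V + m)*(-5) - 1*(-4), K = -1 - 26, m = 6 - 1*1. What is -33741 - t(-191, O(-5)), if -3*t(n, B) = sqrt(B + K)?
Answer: -33741 + I*sqrt(23)/3 ≈ -33741.0 + 1.5986*I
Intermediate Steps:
m = 5 (m = 6 - 1 = 5)
K = -27
O(V) = -21 - 5*V (O(V) = (V + 5)*(-5) - 1*(-4) = (5 + V)*(-5) + 4 = (-25 - 5*V) + 4 = -21 - 5*V)
t(n, B) = -sqrt(-27 + B)/3 (t(n, B) = -sqrt(B - 27)/3 = -sqrt(-27 + B)/3)
-33741 - t(-191, O(-5)) = -33741 - (-1)*sqrt(-27 + (-21 - 5*(-5)))/3 = -33741 - (-1)*sqrt(-27 + (-21 + 25))/3 = -33741 - (-1)*sqrt(-27 + 4)/3 = -33741 - (-1)*sqrt(-23)/3 = -33741 - (-1)*I*sqrt(23)/3 = -33741 + I*sqrt(23)/3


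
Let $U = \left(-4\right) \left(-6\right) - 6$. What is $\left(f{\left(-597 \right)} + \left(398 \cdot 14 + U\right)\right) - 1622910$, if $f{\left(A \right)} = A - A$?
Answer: $-1617320$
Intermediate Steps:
$f{\left(A \right)} = 0$
$U = 18$ ($U = 24 - 6 = 18$)
$\left(f{\left(-597 \right)} + \left(398 \cdot 14 + U\right)\right) - 1622910 = \left(0 + \left(398 \cdot 14 + 18\right)\right) - 1622910 = \left(0 + \left(5572 + 18\right)\right) - 1622910 = \left(0 + 5590\right) - 1622910 = 5590 - 1622910 = -1617320$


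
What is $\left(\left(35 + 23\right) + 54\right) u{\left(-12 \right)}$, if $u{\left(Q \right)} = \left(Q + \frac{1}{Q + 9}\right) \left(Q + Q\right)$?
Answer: $33152$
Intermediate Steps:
$u{\left(Q \right)} = 2 Q \left(Q + \frac{1}{9 + Q}\right)$ ($u{\left(Q \right)} = \left(Q + \frac{1}{9 + Q}\right) 2 Q = 2 Q \left(Q + \frac{1}{9 + Q}\right)$)
$\left(\left(35 + 23\right) + 54\right) u{\left(-12 \right)} = \left(\left(35 + 23\right) + 54\right) 2 \left(-12\right) \frac{1}{9 - 12} \left(1 + \left(-12\right)^{2} + 9 \left(-12\right)\right) = \left(58 + 54\right) 2 \left(-12\right) \frac{1}{-3} \left(1 + 144 - 108\right) = 112 \cdot 2 \left(-12\right) \left(- \frac{1}{3}\right) 37 = 112 \cdot 296 = 33152$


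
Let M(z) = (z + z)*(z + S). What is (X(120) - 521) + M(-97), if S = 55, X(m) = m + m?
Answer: 7867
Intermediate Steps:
X(m) = 2*m
M(z) = 2*z*(55 + z) (M(z) = (z + z)*(z + 55) = (2*z)*(55 + z) = 2*z*(55 + z))
(X(120) - 521) + M(-97) = (2*120 - 521) + 2*(-97)*(55 - 97) = (240 - 521) + 2*(-97)*(-42) = -281 + 8148 = 7867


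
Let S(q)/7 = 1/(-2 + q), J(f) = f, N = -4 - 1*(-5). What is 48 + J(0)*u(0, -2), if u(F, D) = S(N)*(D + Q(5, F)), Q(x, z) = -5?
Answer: 48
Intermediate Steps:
N = 1 (N = -4 + 5 = 1)
S(q) = 7/(-2 + q)
u(F, D) = 35 - 7*D (u(F, D) = (7/(-2 + 1))*(D - 5) = (7/(-1))*(-5 + D) = (7*(-1))*(-5 + D) = -7*(-5 + D) = 35 - 7*D)
48 + J(0)*u(0, -2) = 48 + 0*(35 - 7*(-2)) = 48 + 0*(35 + 14) = 48 + 0*49 = 48 + 0 = 48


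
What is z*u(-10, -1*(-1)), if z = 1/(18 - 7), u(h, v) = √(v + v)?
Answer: √2/11 ≈ 0.12856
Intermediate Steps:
u(h, v) = √2*√v (u(h, v) = √(2*v) = √2*√v)
z = 1/11 ≈ 0.090909
z*u(-10, -1*(-1)) = (√2*√(-1*(-1)))/11 = (√2*√1)/11 = (√2*1)/11 = √2/11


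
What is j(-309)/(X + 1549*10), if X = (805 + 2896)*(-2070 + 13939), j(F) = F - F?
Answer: 0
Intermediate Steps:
j(F) = 0
X = 43927169 (X = 3701*11869 = 43927169)
j(-309)/(X + 1549*10) = 0/(43927169 + 1549*10) = 0/(43927169 + 15490) = 0/43942659 = 0*(1/43942659) = 0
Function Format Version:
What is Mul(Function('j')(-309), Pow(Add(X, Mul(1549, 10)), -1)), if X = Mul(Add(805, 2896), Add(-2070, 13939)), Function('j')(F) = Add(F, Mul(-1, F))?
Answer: 0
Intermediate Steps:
Function('j')(F) = 0
X = 43927169 (X = Mul(3701, 11869) = 43927169)
Mul(Function('j')(-309), Pow(Add(X, Mul(1549, 10)), -1)) = Mul(0, Pow(Add(43927169, Mul(1549, 10)), -1)) = Mul(0, Pow(Add(43927169, 15490), -1)) = Mul(0, Pow(43942659, -1)) = Mul(0, Rational(1, 43942659)) = 0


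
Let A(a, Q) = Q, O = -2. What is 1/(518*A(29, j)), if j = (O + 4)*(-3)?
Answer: -1/3108 ≈ -0.00032175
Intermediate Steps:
j = -6 (j = (-2 + 4)*(-3) = 2*(-3) = -6)
1/(518*A(29, j)) = 1/(518*(-6)) = 1/(-3108) = -1/3108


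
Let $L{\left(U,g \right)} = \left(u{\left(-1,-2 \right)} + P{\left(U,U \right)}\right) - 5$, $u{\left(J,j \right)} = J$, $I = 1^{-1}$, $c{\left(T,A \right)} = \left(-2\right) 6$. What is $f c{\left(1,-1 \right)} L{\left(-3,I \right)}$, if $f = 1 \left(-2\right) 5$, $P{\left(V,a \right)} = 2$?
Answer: $-480$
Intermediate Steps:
$c{\left(T,A \right)} = -12$
$I = 1$
$f = -10$ ($f = \left(-2\right) 5 = -10$)
$L{\left(U,g \right)} = -4$ ($L{\left(U,g \right)} = \left(-1 + 2\right) - 5 = 1 - 5 = -4$)
$f c{\left(1,-1 \right)} L{\left(-3,I \right)} = \left(-10\right) \left(-12\right) \left(-4\right) = 120 \left(-4\right) = -480$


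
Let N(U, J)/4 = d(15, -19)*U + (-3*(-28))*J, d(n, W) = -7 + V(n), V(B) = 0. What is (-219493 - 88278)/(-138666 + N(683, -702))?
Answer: 307771/393662 ≈ 0.78182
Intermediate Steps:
d(n, W) = -7 (d(n, W) = -7 + 0 = -7)
N(U, J) = -28*U + 336*J (N(U, J) = 4*(-7*U + (-3*(-28))*J) = 4*(-7*U + 84*J) = -28*U + 336*J)
(-219493 - 88278)/(-138666 + N(683, -702)) = (-219493 - 88278)/(-138666 + (-28*683 + 336*(-702))) = -307771/(-138666 + (-19124 - 235872)) = -307771/(-138666 - 254996) = -307771/(-393662) = -307771*(-1/393662) = 307771/393662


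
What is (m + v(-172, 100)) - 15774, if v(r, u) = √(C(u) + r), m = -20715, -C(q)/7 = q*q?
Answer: -36489 + 2*I*√17543 ≈ -36489.0 + 264.9*I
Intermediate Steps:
C(q) = -7*q² (C(q) = -7*q*q = -7*q²)
v(r, u) = √(r - 7*u²) (v(r, u) = √(-7*u² + r) = √(r - 7*u²))
(m + v(-172, 100)) - 15774 = (-20715 + √(-172 - 7*100²)) - 15774 = (-20715 + √(-172 - 7*10000)) - 15774 = (-20715 + √(-172 - 70000)) - 15774 = (-20715 + √(-70172)) - 15774 = (-20715 + 2*I*√17543) - 15774 = -36489 + 2*I*√17543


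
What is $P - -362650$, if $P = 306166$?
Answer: $668816$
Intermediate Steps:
$P - -362650 = 306166 - -362650 = 306166 + 362650 = 668816$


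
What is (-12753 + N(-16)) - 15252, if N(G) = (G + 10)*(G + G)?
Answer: -27813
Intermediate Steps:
N(G) = 2*G*(10 + G) (N(G) = (10 + G)*(2*G) = 2*G*(10 + G))
(-12753 + N(-16)) - 15252 = (-12753 + 2*(-16)*(10 - 16)) - 15252 = (-12753 + 2*(-16)*(-6)) - 15252 = (-12753 + 192) - 15252 = -12561 - 15252 = -27813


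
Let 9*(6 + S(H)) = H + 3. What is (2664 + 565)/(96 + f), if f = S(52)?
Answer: 29061/865 ≈ 33.597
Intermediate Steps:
S(H) = -17/3 + H/9 (S(H) = -6 + (H + 3)/9 = -6 + (3 + H)/9 = -6 + (⅓ + H/9) = -17/3 + H/9)
f = ⅑ (f = -17/3 + (⅑)*52 = -17/3 + 52/9 = ⅑ ≈ 0.11111)
(2664 + 565)/(96 + f) = (2664 + 565)/(96 + ⅑) = 3229/(865/9) = 3229*(9/865) = 29061/865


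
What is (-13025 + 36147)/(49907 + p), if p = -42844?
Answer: 23122/7063 ≈ 3.2737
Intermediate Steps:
(-13025 + 36147)/(49907 + p) = (-13025 + 36147)/(49907 - 42844) = 23122/7063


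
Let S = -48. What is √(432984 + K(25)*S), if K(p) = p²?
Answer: 6*√11194 ≈ 634.81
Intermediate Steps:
√(432984 + K(25)*S) = √(432984 + 25²*(-48)) = √(432984 + 625*(-48)) = √(432984 - 30000) = √402984 = 6*√11194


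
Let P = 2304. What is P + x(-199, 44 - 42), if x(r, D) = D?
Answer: 2306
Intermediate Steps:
P + x(-199, 44 - 42) = 2304 + (44 - 42) = 2304 + 2 = 2306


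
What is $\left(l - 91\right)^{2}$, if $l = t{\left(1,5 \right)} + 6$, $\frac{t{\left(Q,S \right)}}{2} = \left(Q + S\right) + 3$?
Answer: $4489$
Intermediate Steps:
$t{\left(Q,S \right)} = 6 + 2 Q + 2 S$ ($t{\left(Q,S \right)} = 2 \left(\left(Q + S\right) + 3\right) = 2 \left(3 + Q + S\right) = 6 + 2 Q + 2 S$)
$l = 24$ ($l = \left(6 + 2 \cdot 1 + 2 \cdot 5\right) + 6 = \left(6 + 2 + 10\right) + 6 = 18 + 6 = 24$)
$\left(l - 91\right)^{2} = \left(24 - 91\right)^{2} = \left(-67\right)^{2} = 4489$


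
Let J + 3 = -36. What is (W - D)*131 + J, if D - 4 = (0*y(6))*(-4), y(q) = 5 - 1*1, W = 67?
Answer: 8214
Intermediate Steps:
J = -39 (J = -3 - 36 = -39)
y(q) = 4 (y(q) = 5 - 1 = 4)
D = 4 (D = 4 + (0*4)*(-4) = 4 + 0*(-4) = 4 + 0 = 4)
(W - D)*131 + J = (67 - 1*4)*131 - 39 = (67 - 4)*131 - 39 = 63*131 - 39 = 8253 - 39 = 8214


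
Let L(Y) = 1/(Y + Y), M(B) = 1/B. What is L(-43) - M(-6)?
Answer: 20/129 ≈ 0.15504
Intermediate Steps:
L(Y) = 1/(2*Y)
L(-43) - M(-6) = (½)/(-43) - 1/(-6) = (½)*(-1/43) - 1*(-⅙) = -1/86 + ⅙ = 20/129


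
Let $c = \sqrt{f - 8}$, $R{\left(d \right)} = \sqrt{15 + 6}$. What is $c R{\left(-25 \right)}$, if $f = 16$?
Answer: $2 \sqrt{42} \approx 12.961$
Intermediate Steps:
$R{\left(d \right)} = \sqrt{21}$
$c = 2 \sqrt{2}$ ($c = \sqrt{16 - 8} = \sqrt{8} = 2 \sqrt{2} \approx 2.8284$)
$c R{\left(-25 \right)} = 2 \sqrt{2} \sqrt{21} = 2 \sqrt{42}$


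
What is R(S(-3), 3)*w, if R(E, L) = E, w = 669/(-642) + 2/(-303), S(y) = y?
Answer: 67997/21614 ≈ 3.1460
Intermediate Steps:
w = -67997/64842 (w = 669*(-1/642) + 2*(-1/303) = -223/214 - 2/303 = -67997/64842 ≈ -1.0487)
R(S(-3), 3)*w = -3*(-67997/64842) = 67997/21614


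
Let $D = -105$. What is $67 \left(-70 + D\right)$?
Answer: $-11725$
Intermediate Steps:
$67 \left(-70 + D\right) = 67 \left(-70 - 105\right) = 67 \left(-175\right) = -11725$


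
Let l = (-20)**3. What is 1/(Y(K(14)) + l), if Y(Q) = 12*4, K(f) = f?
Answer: -1/7952 ≈ -0.00012575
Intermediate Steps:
l = -8000
Y(Q) = 48
1/(Y(K(14)) + l) = 1/(48 - 8000) = 1/(-7952) = -1/7952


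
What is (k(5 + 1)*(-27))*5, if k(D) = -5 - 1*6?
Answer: 1485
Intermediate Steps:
k(D) = -11 (k(D) = -5 - 6 = -11)
(k(5 + 1)*(-27))*5 = -11*(-27)*5 = 297*5 = 1485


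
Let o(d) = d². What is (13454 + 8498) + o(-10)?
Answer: 22052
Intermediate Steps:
(13454 + 8498) + o(-10) = (13454 + 8498) + (-10)² = 21952 + 100 = 22052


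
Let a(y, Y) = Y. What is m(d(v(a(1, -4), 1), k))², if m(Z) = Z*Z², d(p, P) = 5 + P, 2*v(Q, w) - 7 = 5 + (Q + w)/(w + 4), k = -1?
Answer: 4096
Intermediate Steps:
v(Q, w) = 6 + (Q + w)/(2*(4 + w)) (v(Q, w) = 7/2 + (5 + (Q + w)/(w + 4))/2 = 7/2 + (5 + (Q + w)/(4 + w))/2 = 7/2 + (5/2 + (Q + w)/(2*(4 + w))) = 6 + (Q + w)/(2*(4 + w)))
m(Z) = Z³
m(d(v(a(1, -4), 1), k))² = ((5 - 1)³)² = (4³)² = 64² = 4096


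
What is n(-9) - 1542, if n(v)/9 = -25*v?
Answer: 483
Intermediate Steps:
n(v) = -225*v (n(v) = 9*(-25*v) = -225*v)
n(-9) - 1542 = -225*(-9) - 1542 = 2025 - 1542 = 483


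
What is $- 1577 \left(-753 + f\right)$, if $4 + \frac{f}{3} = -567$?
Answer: $3888882$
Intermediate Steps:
$f = -1713$ ($f = -12 + 3 \left(-567\right) = -12 - 1701 = -1713$)
$- 1577 \left(-753 + f\right) = - 1577 \left(-753 - 1713\right) = \left(-1577\right) \left(-2466\right) = 3888882$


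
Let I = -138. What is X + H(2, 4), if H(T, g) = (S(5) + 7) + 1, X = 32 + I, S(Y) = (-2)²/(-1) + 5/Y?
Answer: -101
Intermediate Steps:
S(Y) = -4 + 5/Y (S(Y) = 4*(-1) + 5/Y = -4 + 5/Y)
X = -106 (X = 32 - 138 = -106)
H(T, g) = 5 (H(T, g) = ((-4 + 5/5) + 7) + 1 = ((-4 + 5*(⅕)) + 7) + 1 = ((-4 + 1) + 7) + 1 = (-3 + 7) + 1 = 4 + 1 = 5)
X + H(2, 4) = -106 + 5 = -101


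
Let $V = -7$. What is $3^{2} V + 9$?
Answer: $-54$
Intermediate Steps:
$3^{2} V + 9 = 3^{2} \left(-7\right) + 9 = 9 \left(-7\right) + 9 = -63 + 9 = -54$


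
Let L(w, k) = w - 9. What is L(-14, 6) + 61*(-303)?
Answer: -18506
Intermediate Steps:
L(w, k) = -9 + w
L(-14, 6) + 61*(-303) = (-9 - 14) + 61*(-303) = -23 - 18483 = -18506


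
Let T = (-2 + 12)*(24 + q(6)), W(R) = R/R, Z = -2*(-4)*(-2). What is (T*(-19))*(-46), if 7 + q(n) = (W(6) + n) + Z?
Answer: 69920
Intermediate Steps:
Z = -16 (Z = 8*(-2) = -16)
W(R) = 1
q(n) = -22 + n (q(n) = -7 + ((1 + n) - 16) = -7 + (-15 + n) = -22 + n)
T = 80 (T = (-2 + 12)*(24 + (-22 + 6)) = 10*(24 - 16) = 10*8 = 80)
(T*(-19))*(-46) = (80*(-19))*(-46) = -1520*(-46) = 69920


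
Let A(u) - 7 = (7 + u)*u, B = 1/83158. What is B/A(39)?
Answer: 1/149767558 ≈ 6.6770e-9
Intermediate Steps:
B = 1/83158 ≈ 1.2025e-5
A(u) = 7 + u*(7 + u) (A(u) = 7 + (7 + u)*u = 7 + u*(7 + u))
B/A(39) = 1/(83158*(7 + 39² + 7*39)) = 1/(83158*(7 + 1521 + 273)) = (1/83158)/1801 = (1/83158)*(1/1801) = 1/149767558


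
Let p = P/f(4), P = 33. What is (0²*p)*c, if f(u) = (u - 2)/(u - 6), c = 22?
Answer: 0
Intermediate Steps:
f(u) = (-2 + u)/(-6 + u)
p = -33 (p = 33/(((-2 + 4)/(-6 + 4))) = 33/((2/(-2))) = 33/((-½*2)) = 33/(-1) = 33*(-1) = -33)
(0²*p)*c = (0²*(-33))*22 = (0*(-33))*22 = 0*22 = 0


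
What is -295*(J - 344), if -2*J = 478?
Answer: 171985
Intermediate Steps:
J = -239 (J = -½*478 = -239)
-295*(J - 344) = -295*(-239 - 344) = -295*(-583) = 171985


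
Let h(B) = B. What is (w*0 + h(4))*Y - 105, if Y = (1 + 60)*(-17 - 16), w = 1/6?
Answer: -8157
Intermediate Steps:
w = ⅙ ≈ 0.16667
Y = -2013 (Y = 61*(-33) = -2013)
(w*0 + h(4))*Y - 105 = ((⅙)*0 + 4)*(-2013) - 105 = (0 + 4)*(-2013) - 105 = 4*(-2013) - 105 = -8052 - 105 = -8157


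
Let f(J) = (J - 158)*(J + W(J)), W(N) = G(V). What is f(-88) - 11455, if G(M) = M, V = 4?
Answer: 9209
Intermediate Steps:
W(N) = 4
f(J) = (-158 + J)*(4 + J) (f(J) = (J - 158)*(J + 4) = (-158 + J)*(4 + J))
f(-88) - 11455 = (-632 + (-88)² - 154*(-88)) - 11455 = (-632 + 7744 + 13552) - 11455 = 20664 - 11455 = 9209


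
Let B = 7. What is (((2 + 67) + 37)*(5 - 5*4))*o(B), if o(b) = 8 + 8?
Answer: -25440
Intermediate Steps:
o(b) = 16
(((2 + 67) + 37)*(5 - 5*4))*o(B) = (((2 + 67) + 37)*(5 - 5*4))*16 = ((69 + 37)*(5 - 20))*16 = (106*(-15))*16 = -1590*16 = -25440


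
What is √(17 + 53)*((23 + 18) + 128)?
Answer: 169*√70 ≈ 1414.0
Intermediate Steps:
√(17 + 53)*((23 + 18) + 128) = √70*(41 + 128) = √70*169 = 169*√70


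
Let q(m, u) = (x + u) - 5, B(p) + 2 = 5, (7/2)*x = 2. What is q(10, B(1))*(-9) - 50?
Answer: -260/7 ≈ -37.143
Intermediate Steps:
x = 4/7 (x = (2/7)*2 = 4/7 ≈ 0.57143)
B(p) = 3 (B(p) = -2 + 5 = 3)
q(m, u) = -31/7 + u (q(m, u) = (4/7 + u) - 5 = -31/7 + u)
q(10, B(1))*(-9) - 50 = (-31/7 + 3)*(-9) - 50 = -10/7*(-9) - 50 = 90/7 - 50 = -260/7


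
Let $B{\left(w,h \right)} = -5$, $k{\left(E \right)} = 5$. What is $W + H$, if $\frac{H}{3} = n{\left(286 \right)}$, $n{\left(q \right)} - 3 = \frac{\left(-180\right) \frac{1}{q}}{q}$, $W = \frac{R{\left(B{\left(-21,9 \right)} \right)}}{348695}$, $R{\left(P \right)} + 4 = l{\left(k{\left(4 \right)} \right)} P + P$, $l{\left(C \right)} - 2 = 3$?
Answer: $\frac{64126407404}{7130464055} \approx 8.9933$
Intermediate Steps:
$l{\left(C \right)} = 5$ ($l{\left(C \right)} = 2 + 3 = 5$)
$R{\left(P \right)} = -4 + 6 P$ ($R{\left(P \right)} = -4 + \left(5 P + P\right) = -4 + 6 P$)
$W = - \frac{34}{348695}$ ($W = \frac{-4 + 6 \left(-5\right)}{348695} = \left(-4 - 30\right) \frac{1}{348695} = \left(-34\right) \frac{1}{348695} = - \frac{34}{348695} \approx -9.7506 \cdot 10^{-5}$)
$n{\left(q \right)} = 3 - \frac{180}{q^{2}}$ ($n{\left(q \right)} = 3 + \frac{\left(-180\right) \frac{1}{q}}{q} = 3 - \frac{180}{q^{2}}$)
$H = \frac{183906}{20449}$ ($H = 3 \left(3 - \frac{180}{81796}\right) = 3 \left(3 - \frac{45}{20449}\right) = 3 \cdot \frac{61302}{20449} = \frac{183906}{20449} \approx 8.9934$)
$W + H = - \frac{34}{348695} + \frac{183906}{20449} = \frac{64126407404}{7130464055}$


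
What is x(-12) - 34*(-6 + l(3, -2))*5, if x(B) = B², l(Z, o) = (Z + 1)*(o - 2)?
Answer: 3884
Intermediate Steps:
l(Z, o) = (1 + Z)*(-2 + o)
x(-12) - 34*(-6 + l(3, -2))*5 = (-12)² - 34*(-6 + (-2 - 2 - 2*3 + 3*(-2)))*5 = 144 - 34*(-6 + (-2 - 2 - 6 - 6))*5 = 144 - 34*(-6 - 16)*5 = 144 - (-748)*5 = 144 - 34*(-110) = 144 + 3740 = 3884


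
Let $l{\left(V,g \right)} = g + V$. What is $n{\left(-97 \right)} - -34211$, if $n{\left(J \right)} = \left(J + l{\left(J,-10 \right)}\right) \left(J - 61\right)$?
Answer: $66443$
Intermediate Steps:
$l{\left(V,g \right)} = V + g$
$n{\left(J \right)} = \left(-61 + J\right) \left(-10 + 2 J\right)$ ($n{\left(J \right)} = \left(J + \left(J - 10\right)\right) \left(J - 61\right) = \left(J + \left(-10 + J\right)\right) \left(-61 + J\right) = \left(-10 + 2 J\right) \left(-61 + J\right) = \left(-61 + J\right) \left(-10 + 2 J\right)$)
$n{\left(-97 \right)} - -34211 = \left(610 - -12804 + 2 \left(-97\right)^{2}\right) - -34211 = \left(610 + 12804 + 2 \cdot 9409\right) + 34211 = \left(610 + 12804 + 18818\right) + 34211 = 32232 + 34211 = 66443$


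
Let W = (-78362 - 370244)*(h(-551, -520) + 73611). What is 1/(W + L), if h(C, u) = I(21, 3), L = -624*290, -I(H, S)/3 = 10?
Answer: -1/33009059046 ≈ -3.0295e-11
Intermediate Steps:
I(H, S) = -30 (I(H, S) = -3*10 = -30)
L = -180960
h(C, u) = -30
W = -33008878086 (W = (-78362 - 370244)*(-30 + 73611) = -448606*73581 = -33008878086)
1/(W + L) = 1/(-33008878086 - 180960) = 1/(-33009059046) = -1/33009059046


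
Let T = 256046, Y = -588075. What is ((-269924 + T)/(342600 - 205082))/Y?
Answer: 2313/13478482975 ≈ 1.7161e-7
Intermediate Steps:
((-269924 + T)/(342600 - 205082))/Y = ((-269924 + 256046)/(342600 - 205082))/(-588075) = -13878/137518*(-1/588075) = -13878*1/137518*(-1/588075) = -6939/68759*(-1/588075) = 2313/13478482975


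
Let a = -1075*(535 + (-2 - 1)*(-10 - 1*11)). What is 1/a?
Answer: -1/642850 ≈ -1.5556e-6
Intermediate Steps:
a = -642850 (a = -1075*(535 - 3*(-10 - 11)) = -1075*(535 - 3*(-21)) = -1075*(535 + 63) = -1075*598 = -642850)
1/a = 1/(-642850) = -1/642850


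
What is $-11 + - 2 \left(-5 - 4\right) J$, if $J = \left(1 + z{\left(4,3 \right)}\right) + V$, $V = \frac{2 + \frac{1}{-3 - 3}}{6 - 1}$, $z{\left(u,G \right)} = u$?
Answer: $\frac{428}{5} \approx 85.6$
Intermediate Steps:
$V = \frac{11}{30}$ ($V = \frac{2 + \frac{1}{-6}}{5} = \left(2 - \frac{1}{6}\right) \frac{1}{5} = \frac{11}{6} \cdot \frac{1}{5} = \frac{11}{30} \approx 0.36667$)
$J = \frac{161}{30}$ ($J = \left(1 + 4\right) + \frac{11}{30} = 5 + \frac{11}{30} = \frac{161}{30} \approx 5.3667$)
$-11 + - 2 \left(-5 - 4\right) J = -11 + - 2 \left(-5 - 4\right) \frac{161}{30} = -11 + \left(-2\right) \left(-9\right) \frac{161}{30} = -11 + 18 \cdot \frac{161}{30} = -11 + \frac{483}{5} = \frac{428}{5}$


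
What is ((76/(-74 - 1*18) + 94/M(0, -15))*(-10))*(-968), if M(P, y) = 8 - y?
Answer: 726000/23 ≈ 31565.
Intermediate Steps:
((76/(-74 - 1*18) + 94/M(0, -15))*(-10))*(-968) = ((76/(-74 - 1*18) + 94/(8 - 1*(-15)))*(-10))*(-968) = ((76/(-74 - 18) + 94/(8 + 15))*(-10))*(-968) = ((76/(-92) + 94/23)*(-10))*(-968) = ((76*(-1/92) + 94*(1/23))*(-10))*(-968) = ((-19/23 + 94/23)*(-10))*(-968) = ((75/23)*(-10))*(-968) = -750/23*(-968) = 726000/23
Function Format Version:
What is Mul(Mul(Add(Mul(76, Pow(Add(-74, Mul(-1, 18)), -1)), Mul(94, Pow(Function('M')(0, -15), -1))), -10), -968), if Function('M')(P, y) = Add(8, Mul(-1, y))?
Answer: Rational(726000, 23) ≈ 31565.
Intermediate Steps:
Mul(Mul(Add(Mul(76, Pow(Add(-74, Mul(-1, 18)), -1)), Mul(94, Pow(Function('M')(0, -15), -1))), -10), -968) = Mul(Mul(Add(Mul(76, Pow(Add(-74, Mul(-1, 18)), -1)), Mul(94, Pow(Add(8, Mul(-1, -15)), -1))), -10), -968) = Mul(Mul(Add(Mul(76, Pow(Add(-74, -18), -1)), Mul(94, Pow(Add(8, 15), -1))), -10), -968) = Mul(Mul(Add(Mul(76, Pow(-92, -1)), Mul(94, Pow(23, -1))), -10), -968) = Mul(Mul(Add(Mul(76, Rational(-1, 92)), Mul(94, Rational(1, 23))), -10), -968) = Mul(Mul(Add(Rational(-19, 23), Rational(94, 23)), -10), -968) = Mul(Mul(Rational(75, 23), -10), -968) = Mul(Rational(-750, 23), -968) = Rational(726000, 23)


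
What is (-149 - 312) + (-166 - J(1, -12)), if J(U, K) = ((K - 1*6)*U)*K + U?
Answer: -844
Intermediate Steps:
J(U, K) = U + K*U*(-6 + K) (J(U, K) = ((K - 6)*U)*K + U = ((-6 + K)*U)*K + U = (U*(-6 + K))*K + U = K*U*(-6 + K) + U = U + K*U*(-6 + K))
(-149 - 312) + (-166 - J(1, -12)) = (-149 - 312) + (-166 - (1 + (-12)² - 6*(-12))) = -461 + (-166 - (1 + 144 + 72)) = -461 + (-166 - 217) = -461 - 383 = -844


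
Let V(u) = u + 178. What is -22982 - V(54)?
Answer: -23214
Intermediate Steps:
V(u) = 178 + u
-22982 - V(54) = -22982 - (178 + 54) = -22982 - 1*232 = -22982 - 232 = -23214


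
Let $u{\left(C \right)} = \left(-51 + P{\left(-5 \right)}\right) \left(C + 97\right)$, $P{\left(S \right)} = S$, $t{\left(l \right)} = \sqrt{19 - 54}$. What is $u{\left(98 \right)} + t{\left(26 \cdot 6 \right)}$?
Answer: $-10920 + i \sqrt{35} \approx -10920.0 + 5.9161 i$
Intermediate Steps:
$t{\left(l \right)} = i \sqrt{35}$ ($t{\left(l \right)} = \sqrt{-35} = i \sqrt{35}$)
$u{\left(C \right)} = -5432 - 56 C$ ($u{\left(C \right)} = \left(-51 - 5\right) \left(C + 97\right) = - 56 \left(97 + C\right) = -5432 - 56 C$)
$u{\left(98 \right)} + t{\left(26 \cdot 6 \right)} = \left(-5432 - 5488\right) + i \sqrt{35} = -10920 + i \sqrt{35}$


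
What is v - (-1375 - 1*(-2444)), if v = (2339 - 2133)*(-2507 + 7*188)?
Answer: -246415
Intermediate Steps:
v = -245346 (v = 206*(-2507 + 1316) = 206*(-1191) = -245346)
v - (-1375 - 1*(-2444)) = -245346 - (-1375 - 1*(-2444)) = -245346 - (-1375 + 2444) = -245346 - 1*1069 = -245346 - 1069 = -246415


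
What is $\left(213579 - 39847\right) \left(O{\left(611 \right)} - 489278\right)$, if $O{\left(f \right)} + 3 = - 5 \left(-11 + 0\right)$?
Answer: $-84994211432$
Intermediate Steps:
$O{\left(f \right)} = 52$ ($O{\left(f \right)} = -3 - 5 \left(-11 + 0\right) = -3 - -55 = -3 + 55 = 52$)
$\left(213579 - 39847\right) \left(O{\left(611 \right)} - 489278\right) = \left(213579 - 39847\right) \left(52 - 489278\right) = 173732 \left(-489226\right) = -84994211432$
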